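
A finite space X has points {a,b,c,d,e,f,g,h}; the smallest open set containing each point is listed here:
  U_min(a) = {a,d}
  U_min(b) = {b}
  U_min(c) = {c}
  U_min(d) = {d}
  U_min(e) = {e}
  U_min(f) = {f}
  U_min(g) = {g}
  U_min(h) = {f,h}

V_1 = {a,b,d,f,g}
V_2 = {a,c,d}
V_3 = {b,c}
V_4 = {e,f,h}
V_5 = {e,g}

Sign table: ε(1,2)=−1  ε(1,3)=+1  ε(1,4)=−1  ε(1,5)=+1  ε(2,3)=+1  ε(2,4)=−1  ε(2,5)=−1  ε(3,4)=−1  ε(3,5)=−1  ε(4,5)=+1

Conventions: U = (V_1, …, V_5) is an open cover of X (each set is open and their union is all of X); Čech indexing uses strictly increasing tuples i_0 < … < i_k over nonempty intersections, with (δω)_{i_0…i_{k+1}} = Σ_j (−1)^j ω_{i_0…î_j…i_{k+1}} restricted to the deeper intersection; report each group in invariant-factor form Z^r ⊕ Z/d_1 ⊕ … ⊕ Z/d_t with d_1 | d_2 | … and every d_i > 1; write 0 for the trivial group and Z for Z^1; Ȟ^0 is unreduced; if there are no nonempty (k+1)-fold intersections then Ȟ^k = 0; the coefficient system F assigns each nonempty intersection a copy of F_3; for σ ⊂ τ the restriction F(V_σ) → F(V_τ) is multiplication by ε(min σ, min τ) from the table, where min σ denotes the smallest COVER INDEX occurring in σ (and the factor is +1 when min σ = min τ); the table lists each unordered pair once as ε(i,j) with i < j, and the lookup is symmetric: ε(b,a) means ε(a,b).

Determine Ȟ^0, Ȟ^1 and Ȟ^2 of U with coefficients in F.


nonempty overlaps:
  V12={a,d} V13={b} V14={f} V15={g} V23={c} V45={e}
C dims 5,6; δ0: rk_F3 5
degree 0: 5−5−0 = 0 → Ȟ^0 ≅ 0
degree 1: 6−0−5 = 1 → Ȟ^1 ≅ Z/3
degree 2: 0−0−0 = 0 → Ȟ^2 ≅ 0

Ȟ^0 = 0,  Ȟ^1 = Z/3,  Ȟ^2 = 0


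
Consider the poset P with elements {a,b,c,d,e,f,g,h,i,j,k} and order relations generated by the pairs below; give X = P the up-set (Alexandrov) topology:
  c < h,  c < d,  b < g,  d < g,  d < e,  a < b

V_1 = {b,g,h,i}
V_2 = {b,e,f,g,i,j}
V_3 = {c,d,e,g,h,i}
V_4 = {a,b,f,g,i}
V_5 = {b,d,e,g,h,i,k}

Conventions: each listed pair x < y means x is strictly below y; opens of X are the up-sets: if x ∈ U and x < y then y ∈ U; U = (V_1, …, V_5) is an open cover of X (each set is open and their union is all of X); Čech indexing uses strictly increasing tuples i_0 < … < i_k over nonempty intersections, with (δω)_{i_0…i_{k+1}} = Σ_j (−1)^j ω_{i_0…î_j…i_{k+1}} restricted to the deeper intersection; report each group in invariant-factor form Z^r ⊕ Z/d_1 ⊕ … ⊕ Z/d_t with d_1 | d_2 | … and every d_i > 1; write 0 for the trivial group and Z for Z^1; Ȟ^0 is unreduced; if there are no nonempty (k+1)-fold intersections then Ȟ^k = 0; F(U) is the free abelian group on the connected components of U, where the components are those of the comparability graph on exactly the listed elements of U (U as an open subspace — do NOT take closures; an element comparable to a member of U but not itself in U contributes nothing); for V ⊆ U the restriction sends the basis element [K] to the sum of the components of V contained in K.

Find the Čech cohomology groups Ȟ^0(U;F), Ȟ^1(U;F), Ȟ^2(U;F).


nerve simplices:
  V12={b,g,i} V13={g,h,i} V14={b,g,i} V15={b,g,h,i} V23={e,g,i} V24={b,f,g,i} V25={b,e,g,i} V34={g,i} V35={d,e,g,h,i} V45={b,g,i}
  V123={g,i} V124={b,g,i} V125={b,g,i} V134={g,i} V135={g,h,i} V145={b,g,i} V234={g,i} V235={e,g,i} V245={b,g,i} V345={g,i}
  V1234={g,i} V1235={g,i} V1245={b,g,i} V1345={g,i} V2345={g,i}
  V12345={g,i}
components per intersection:
  V1: {b,g} {h} {i}
  V2: {b,g} {e} {f} {i} {j}
  V3: {c,d,e,g,h} {i}
  V4: {a,b,g} {f} {i}
  V5: {b,d,e,g} {h} {i} {k}
  V12: {b,g} {i}
  V13: {g} {h} {i}
  V14: {b,g} {i}
  V15: {b,g} {h} {i}
  V23: {e} {g} {i}
  V24: {b,g} {f} {i}
  V25: {b,g} {e} {i}
  V34: {g} {i}
  V35: {d,e,g} {h} {i}
  V45: {b,g} {i}
  V123: {g} {i}
  V124: {b,g} {i}
  V125: {b,g} {i}
  V134: {g} {i}
  V135: {g} {h} {i}
  V145: {b,g} {i}
  V234: {g} {i}
  V235: {e} {g} {i}
  V245: {b,g} {i}
  V345: {g} {i}
  V1234: {g} {i}
  V1235: {g} {i}
  V1245: {b,g} {i}
  V1345: {g} {i}
  V2345: {g} {i}
  V12345: {g} {i}
C dims 17,26,22,10; δ0: rk 12, SNF 1^12; δ1: rk 14, SNF 1^14; δ2: rk 8, SNF 1^8
degree 0: 17−12−0 = 5 → Ȟ^0 ≅ Z^5
degree 1: 26−14−12 = 0 → Ȟ^1 ≅ 0
degree 2: 22−8−14 = 0 → Ȟ^2 ≅ 0

Ȟ^0(U;F) ≅ Z^5; Ȟ^1(U;F) ≅ 0; Ȟ^2(U;F) ≅ 0


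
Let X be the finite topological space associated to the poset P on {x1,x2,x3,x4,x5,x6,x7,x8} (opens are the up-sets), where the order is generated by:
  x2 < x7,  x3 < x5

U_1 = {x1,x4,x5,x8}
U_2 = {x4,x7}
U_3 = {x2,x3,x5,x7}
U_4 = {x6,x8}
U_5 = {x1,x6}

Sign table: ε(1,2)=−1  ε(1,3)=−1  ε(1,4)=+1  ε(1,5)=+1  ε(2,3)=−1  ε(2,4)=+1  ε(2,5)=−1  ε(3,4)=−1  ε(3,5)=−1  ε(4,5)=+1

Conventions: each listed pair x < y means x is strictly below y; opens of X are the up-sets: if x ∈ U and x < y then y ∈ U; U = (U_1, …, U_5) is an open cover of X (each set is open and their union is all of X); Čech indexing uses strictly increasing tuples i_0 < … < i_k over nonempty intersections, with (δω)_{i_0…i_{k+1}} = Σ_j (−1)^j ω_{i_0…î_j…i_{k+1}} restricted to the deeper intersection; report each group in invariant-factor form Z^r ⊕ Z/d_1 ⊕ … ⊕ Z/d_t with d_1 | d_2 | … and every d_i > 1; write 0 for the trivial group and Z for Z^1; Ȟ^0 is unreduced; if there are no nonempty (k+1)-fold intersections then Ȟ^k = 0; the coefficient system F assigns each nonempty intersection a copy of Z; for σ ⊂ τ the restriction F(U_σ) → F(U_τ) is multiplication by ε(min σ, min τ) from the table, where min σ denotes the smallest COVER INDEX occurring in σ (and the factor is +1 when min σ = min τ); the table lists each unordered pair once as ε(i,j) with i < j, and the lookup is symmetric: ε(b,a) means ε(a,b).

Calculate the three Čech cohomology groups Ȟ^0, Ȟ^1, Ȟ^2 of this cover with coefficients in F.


Ȟ^0 ≅ 0, Ȟ^1 ≅ Z ⊕ Z/2 and Ȟ^2 ≅ 0

nerve of the cover:
  U12={x4} U13={x5} U14={x8} U15={x1} U23={x7} U45={x6}
C dims 5,6; δ0: rk 5, SNF 1^4·2
Ȟ^0 = (5 − 5) − 0 = 0, so Ȟ^0 ≅ 0
Ȟ^1 = (6 − 0) − 5 = 1 plus torsion [2], so Ȟ^1 ≅ Z ⊕ Z/2
Ȟ^2 = (0 − 0) − 0 = 0, so Ȟ^2 ≅ 0


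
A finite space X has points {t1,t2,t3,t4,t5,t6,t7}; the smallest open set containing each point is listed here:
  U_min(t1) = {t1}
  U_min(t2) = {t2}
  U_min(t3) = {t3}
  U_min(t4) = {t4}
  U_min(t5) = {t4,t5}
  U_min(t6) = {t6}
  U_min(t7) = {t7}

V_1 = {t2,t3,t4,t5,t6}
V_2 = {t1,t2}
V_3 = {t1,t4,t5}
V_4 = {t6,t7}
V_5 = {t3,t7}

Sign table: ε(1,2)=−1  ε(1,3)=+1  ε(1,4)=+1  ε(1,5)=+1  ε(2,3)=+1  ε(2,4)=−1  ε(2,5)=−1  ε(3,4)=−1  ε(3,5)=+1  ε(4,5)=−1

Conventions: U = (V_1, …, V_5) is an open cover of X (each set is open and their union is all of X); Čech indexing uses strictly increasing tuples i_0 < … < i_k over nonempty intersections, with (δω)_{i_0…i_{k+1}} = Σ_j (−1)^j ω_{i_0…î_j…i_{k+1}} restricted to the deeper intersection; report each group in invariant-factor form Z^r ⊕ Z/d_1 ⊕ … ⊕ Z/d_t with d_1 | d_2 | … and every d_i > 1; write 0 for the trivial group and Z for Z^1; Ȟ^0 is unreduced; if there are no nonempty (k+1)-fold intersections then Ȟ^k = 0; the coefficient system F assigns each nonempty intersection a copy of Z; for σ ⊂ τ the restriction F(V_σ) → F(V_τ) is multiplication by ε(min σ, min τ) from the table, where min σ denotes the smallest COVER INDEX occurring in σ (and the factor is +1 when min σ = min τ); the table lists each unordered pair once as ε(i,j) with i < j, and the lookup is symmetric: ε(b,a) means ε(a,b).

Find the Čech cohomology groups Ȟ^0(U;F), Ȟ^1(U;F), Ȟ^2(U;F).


Ȟ^0 = 0,  Ȟ^1 = Z ⊕ Z/2,  Ȟ^2 = 0

nonempty overlaps:
  V12={t2} V13={t4,t5} V14={t6} V15={t3} V23={t1} V45={t7}
C dims 5,6; δ0: rk 5, SNF 1^4·2
degree 0: 5−5−0 = 0 → Ȟ^0 ≅ 0
degree 1: 6−0−5 = 1 plus torsion [2] → Ȟ^1 ≅ Z ⊕ Z/2
degree 2: 0−0−0 = 0 → Ȟ^2 ≅ 0


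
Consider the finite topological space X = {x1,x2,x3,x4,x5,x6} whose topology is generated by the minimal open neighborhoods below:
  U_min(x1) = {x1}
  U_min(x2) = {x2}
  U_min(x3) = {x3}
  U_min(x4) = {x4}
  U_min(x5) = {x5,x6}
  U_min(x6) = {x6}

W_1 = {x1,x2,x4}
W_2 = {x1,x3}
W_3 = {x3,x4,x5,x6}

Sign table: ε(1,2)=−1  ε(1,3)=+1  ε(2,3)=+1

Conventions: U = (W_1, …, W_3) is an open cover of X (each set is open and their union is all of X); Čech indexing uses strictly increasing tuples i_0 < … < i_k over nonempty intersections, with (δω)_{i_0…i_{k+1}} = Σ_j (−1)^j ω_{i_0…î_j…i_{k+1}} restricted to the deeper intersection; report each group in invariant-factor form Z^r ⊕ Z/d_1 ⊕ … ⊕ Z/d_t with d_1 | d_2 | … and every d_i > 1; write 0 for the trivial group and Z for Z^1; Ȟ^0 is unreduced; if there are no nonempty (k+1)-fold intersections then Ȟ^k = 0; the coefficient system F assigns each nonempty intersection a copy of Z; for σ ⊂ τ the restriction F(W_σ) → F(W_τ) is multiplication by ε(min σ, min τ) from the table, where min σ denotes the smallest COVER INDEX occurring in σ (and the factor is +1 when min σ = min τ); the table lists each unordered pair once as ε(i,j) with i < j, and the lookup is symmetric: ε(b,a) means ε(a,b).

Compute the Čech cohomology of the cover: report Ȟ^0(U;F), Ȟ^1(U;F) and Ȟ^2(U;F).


nonempty intersections:
  W12={x1} W13={x4} W23={x3}
C dims 3,3; δ0: rk 3, SNF 1^2·2
Ȟ^0: (3−3)−0=0 ⇒ 0
Ȟ^1: (3−0)−3=0 plus torsion [2] ⇒ Z/2
Ȟ^2: (0−0)−0=0 ⇒ 0

Ȟ^0(U;F) ≅ 0; Ȟ^1(U;F) ≅ Z/2; Ȟ^2(U;F) ≅ 0


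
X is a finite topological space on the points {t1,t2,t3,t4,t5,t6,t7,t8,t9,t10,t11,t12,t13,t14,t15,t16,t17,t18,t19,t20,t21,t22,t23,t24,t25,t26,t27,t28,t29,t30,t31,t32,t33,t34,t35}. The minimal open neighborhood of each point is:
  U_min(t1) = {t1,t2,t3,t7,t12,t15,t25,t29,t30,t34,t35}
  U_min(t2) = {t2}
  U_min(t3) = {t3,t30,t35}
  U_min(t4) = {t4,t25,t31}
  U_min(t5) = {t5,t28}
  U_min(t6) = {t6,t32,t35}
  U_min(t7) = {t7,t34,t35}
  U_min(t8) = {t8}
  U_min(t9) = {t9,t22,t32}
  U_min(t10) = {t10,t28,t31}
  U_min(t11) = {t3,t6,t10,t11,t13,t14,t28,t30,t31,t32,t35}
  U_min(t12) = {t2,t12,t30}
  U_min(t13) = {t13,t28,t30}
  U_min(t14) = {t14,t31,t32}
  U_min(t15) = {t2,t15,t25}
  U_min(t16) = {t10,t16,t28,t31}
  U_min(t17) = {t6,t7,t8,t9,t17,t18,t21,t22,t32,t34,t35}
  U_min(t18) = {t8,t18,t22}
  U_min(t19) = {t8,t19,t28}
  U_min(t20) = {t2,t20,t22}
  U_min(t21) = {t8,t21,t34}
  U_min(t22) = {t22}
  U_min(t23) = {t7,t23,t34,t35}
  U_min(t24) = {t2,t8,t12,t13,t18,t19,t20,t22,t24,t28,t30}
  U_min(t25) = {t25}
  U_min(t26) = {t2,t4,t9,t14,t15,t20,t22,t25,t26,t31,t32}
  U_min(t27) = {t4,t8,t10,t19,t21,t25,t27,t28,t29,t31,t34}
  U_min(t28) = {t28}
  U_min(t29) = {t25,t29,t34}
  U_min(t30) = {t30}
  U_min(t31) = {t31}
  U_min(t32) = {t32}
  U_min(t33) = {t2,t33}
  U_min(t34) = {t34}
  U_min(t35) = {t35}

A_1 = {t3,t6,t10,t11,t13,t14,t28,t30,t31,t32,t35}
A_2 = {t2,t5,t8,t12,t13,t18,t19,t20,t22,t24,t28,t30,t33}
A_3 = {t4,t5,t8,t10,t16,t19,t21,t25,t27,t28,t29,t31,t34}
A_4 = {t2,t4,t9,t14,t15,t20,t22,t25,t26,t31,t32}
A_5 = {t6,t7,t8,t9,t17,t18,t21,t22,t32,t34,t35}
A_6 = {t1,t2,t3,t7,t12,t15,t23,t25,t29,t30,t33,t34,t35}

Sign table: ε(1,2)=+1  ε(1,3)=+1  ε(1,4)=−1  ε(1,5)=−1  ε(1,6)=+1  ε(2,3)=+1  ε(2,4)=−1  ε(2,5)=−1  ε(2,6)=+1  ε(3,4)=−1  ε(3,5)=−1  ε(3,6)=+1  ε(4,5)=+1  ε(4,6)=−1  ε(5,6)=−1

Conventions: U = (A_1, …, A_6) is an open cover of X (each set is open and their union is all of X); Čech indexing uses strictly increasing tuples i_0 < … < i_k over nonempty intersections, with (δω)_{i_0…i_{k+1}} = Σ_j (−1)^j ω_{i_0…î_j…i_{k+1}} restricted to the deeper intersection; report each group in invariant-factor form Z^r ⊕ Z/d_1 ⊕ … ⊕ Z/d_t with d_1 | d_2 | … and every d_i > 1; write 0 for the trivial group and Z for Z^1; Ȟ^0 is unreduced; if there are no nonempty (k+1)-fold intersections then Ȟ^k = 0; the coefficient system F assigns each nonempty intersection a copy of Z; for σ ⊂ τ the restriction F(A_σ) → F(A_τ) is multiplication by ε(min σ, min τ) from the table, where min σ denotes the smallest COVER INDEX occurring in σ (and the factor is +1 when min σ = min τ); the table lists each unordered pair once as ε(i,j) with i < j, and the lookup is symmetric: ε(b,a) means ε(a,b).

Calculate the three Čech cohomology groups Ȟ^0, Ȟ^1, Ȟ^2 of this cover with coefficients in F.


intersection data:
  A12={t13,t28,t30} A13={t10,t28,t31} A14={t14,t31,t32} A15={t6,t32,t35} A16={t3,t30,t35} A23={t5,t8,t19,t28} A24={t2,t20,t22} A25={t8,t18,t22} A26={t2,t12,t30,t33} A34={t4,t25,t31} A35={t8,t21,t34} A36={t25,t29,t34} A45={t9,t22,t32} A46={t2,t15,t25} A56={t7,t34,t35}
  A123={t28} A126={t30} A134={t31} A145={t32} A156={t35} A235={t8} A245={t22} A246={t2} A346={t25} A356={t34}
C dims 6,15,10; δ0: rk 5, SNF 1^5; δ1: rk 10, SNF 1^9·2
Ȟ^0 = (6 − 5) − 0 = 1, so Ȟ^0 ≅ Z
Ȟ^1 = (15 − 10) − 5 = 0, so Ȟ^1 ≅ 0
Ȟ^2 = (10 − 0) − 10 = 0 plus torsion [2], so Ȟ^2 ≅ Z/2

Ȟ^0(U;F) ≅ Z, Ȟ^1(U;F) ≅ 0, Ȟ^2(U;F) ≅ Z/2


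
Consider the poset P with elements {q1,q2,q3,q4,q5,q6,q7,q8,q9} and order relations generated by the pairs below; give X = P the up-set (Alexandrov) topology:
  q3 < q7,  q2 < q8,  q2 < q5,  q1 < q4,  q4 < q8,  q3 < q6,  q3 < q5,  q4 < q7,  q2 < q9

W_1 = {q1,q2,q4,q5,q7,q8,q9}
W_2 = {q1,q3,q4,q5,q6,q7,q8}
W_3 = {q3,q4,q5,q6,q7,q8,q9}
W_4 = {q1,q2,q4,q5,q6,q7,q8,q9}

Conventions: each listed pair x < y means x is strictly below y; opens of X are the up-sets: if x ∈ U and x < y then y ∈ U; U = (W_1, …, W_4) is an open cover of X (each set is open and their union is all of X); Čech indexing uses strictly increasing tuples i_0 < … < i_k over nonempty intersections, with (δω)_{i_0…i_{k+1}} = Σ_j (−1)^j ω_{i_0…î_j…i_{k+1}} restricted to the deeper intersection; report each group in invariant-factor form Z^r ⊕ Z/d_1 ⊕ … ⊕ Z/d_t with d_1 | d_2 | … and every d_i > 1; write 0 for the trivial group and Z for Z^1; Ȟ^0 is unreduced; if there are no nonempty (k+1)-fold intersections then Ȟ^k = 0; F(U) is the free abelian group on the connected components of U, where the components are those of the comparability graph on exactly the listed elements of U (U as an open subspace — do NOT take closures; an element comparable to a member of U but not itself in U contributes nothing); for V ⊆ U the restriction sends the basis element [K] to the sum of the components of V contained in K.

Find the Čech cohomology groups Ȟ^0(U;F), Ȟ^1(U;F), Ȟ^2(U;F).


intersection data:
  W12={q1,q4,q5,q7,q8} W13={q4,q5,q7,q8,q9} W14={q1,q2,q4,q5,q7,q8,q9} W23={q3,q4,q5,q6,q7,q8} W24={q1,q4,q5,q6,q7,q8} W34={q4,q5,q6,q7,q8,q9}
  W123={q4,q5,q7,q8} W124={q1,q4,q5,q7,q8} W134={q4,q5,q7,q8,q9} W234={q4,q5,q6,q7,q8}
  W1234={q4,q5,q7,q8}
components per intersection:
  W1: {q1,q2,q4,q5,q7,q8,q9}
  W2: {q1,q3,q4,q5,q6,q7,q8}
  W3: {q3,q4,q5,q6,q7,q8} {q9}
  W4: {q1,q2,q4,q5,q7,q8,q9} {q6}
  W12: {q1,q4,q7,q8} {q5}
  W13: {q4,q7,q8} {q5} {q9}
  W14: {q1,q2,q4,q5,q7,q8,q9}
  W23: {q3,q4,q5,q6,q7,q8}
  W24: {q1,q4,q7,q8} {q5} {q6}
  W34: {q4,q7,q8} {q5} {q6} {q9}
  W123: {q4,q7,q8} {q5}
  W124: {q1,q4,q7,q8} {q5}
  W134: {q4,q7,q8} {q5} {q9}
  W234: {q4,q7,q8} {q5} {q6}
  W1234: {q4,q7,q8} {q5}
C dims 6,14,10,2; δ0: rk 5, SNF 1^5; δ1: rk 8, SNF 1^8; δ2: rk 2, SNF 1^2
Ȟ^0 = (6 − 5) − 0 = 1, so Ȟ^0 ≅ Z
Ȟ^1 = (14 − 8) − 5 = 1, so Ȟ^1 ≅ Z
Ȟ^2 = (10 − 2) − 8 = 0, so Ȟ^2 ≅ 0

Ȟ^0(U;F) ≅ Z, Ȟ^1(U;F) ≅ Z and Ȟ^2(U;F) ≅ 0


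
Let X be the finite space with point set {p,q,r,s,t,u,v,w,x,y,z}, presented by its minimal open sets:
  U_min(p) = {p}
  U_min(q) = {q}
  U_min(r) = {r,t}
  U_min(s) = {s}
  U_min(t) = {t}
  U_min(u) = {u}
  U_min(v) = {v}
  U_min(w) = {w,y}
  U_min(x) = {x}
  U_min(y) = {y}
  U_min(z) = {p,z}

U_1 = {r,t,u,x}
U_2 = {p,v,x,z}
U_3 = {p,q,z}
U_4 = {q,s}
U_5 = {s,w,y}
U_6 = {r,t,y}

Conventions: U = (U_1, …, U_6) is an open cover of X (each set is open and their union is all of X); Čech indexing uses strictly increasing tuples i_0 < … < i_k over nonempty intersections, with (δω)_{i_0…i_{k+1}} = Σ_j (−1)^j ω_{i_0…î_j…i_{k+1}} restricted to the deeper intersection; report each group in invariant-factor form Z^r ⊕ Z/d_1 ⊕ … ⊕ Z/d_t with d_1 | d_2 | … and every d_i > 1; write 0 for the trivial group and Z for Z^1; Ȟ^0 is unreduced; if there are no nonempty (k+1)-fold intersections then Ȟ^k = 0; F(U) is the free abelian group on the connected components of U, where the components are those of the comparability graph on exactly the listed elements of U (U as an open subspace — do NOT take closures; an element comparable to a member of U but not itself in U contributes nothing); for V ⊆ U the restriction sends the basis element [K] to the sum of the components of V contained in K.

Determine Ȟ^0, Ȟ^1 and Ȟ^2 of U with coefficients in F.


Ȟ^0 = Z^8, Ȟ^1 = 0, Ȟ^2 = 0

nerve simplices:
  U12={x} U16={r,t} U23={p,z} U34={q} U45={s} U56={y}
components per intersection:
  U1: {r,t} {u} {x}
  U2: {p,z} {v} {x}
  U3: {p,z} {q}
  U4: {q} {s}
  U5: {s} {w,y}
  U6: {r,t} {y}
  U12: {x}
  U16: {r,t}
  U23: {p,z}
  U34: {q}
  U45: {s}
  U56: {y}
C dims 14,6; δ0: rk 6, SNF 1^6
degree 0: 14−6−0 = 8 → Ȟ^0 ≅ Z^8
degree 1: 6−0−6 = 0 → Ȟ^1 ≅ 0
degree 2: 0−0−0 = 0 → Ȟ^2 ≅ 0


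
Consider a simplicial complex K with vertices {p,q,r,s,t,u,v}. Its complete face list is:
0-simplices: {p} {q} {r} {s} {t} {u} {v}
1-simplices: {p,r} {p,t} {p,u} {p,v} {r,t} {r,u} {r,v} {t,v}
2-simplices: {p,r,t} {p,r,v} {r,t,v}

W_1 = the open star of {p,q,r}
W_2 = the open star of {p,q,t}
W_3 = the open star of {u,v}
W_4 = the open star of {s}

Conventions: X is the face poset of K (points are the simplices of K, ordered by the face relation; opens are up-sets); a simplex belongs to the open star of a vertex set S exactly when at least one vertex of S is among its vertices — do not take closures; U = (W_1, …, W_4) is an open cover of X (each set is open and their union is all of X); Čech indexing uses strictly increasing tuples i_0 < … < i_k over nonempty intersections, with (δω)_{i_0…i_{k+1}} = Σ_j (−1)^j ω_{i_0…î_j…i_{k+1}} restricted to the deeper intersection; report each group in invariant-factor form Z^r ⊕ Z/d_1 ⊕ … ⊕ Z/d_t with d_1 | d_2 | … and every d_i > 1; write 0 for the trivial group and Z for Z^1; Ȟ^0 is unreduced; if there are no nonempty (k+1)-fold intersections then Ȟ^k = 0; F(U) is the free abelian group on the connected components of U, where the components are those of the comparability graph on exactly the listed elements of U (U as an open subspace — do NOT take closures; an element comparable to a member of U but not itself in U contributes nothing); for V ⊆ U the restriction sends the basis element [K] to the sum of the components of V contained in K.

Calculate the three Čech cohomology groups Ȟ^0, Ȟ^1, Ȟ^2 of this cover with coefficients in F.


Ȟ^0 ≅ Z^3, Ȟ^1 ≅ Z, Ȟ^2 ≅ 0

nerve simplices:
  W1={{p},{q},{r},{p,r},{p,t},{p,u},{p,v},{r,t},{r,u},{r,v},{p,r,t},{p,r,v},{r,t,v}} W2={{p},{q},{t},{p,r},{p,t},{p,u},{p,v},{r,t},{t,v},{p,r,t},{p,r,v},{r,t,v}} W3={{u},{v},{p,u},{p,v},{r,u},{r,v},{t,v},{p,r,v},{r,t,v}} W4={{s}}
  W12={{p},{q},{p,r},{p,t},{p,u},{p,v},{r,t},{p,r,t},{p,r,v},{r,t,v}} W13={{p,u},{p,v},{r,u},{r,v},{p,r,v},{r,t,v}} W23={{p,u},{p,v},{t,v},{p,r,v},{r,t,v}}
  W123={{p,u},{p,v},{p,r,v},{r,t,v}}
components per intersection:
  W1: {{p},{r},{p,r},{p,t},{p,u},{p,v},{r,t},{r,u},{r,v},{p,r,t},{p,r,v},{r,t,v}} {{q}}
  W2: {{p},{t},{p,r},{p,t},{p,u},{p,v},{r,t},{t,v},{p,r,t},{p,r,v},{r,t,v}} {{q}}
  W3: {{u},{p,u},{r,u}} {{v},{p,v},{r,v},{t,v},{p,r,v},{r,t,v}}
  W4: {{s}}
  W12: {{p},{p,r},{p,t},{p,u},{p,v},{r,t},{p,r,t},{p,r,v},{r,t,v}} {{q}}
  W13: {{p,u}} {{p,v},{r,v},{p,r,v},{r,t,v}} {{r,u}}
  W23: {{p,u}} {{p,v},{p,r,v}} {{t,v},{r,t,v}}
  W123: {{p,u}} {{p,v},{p,r,v}} {{r,t,v}}
C dims 7,8,3; δ0: rk 4, SNF 1^4; δ1: rk 3, SNF 1^3
degree 0: 7−4−0 = 3 → Ȟ^0 ≅ Z^3
degree 1: 8−3−4 = 1 → Ȟ^1 ≅ Z
degree 2: 3−0−3 = 0 → Ȟ^2 ≅ 0


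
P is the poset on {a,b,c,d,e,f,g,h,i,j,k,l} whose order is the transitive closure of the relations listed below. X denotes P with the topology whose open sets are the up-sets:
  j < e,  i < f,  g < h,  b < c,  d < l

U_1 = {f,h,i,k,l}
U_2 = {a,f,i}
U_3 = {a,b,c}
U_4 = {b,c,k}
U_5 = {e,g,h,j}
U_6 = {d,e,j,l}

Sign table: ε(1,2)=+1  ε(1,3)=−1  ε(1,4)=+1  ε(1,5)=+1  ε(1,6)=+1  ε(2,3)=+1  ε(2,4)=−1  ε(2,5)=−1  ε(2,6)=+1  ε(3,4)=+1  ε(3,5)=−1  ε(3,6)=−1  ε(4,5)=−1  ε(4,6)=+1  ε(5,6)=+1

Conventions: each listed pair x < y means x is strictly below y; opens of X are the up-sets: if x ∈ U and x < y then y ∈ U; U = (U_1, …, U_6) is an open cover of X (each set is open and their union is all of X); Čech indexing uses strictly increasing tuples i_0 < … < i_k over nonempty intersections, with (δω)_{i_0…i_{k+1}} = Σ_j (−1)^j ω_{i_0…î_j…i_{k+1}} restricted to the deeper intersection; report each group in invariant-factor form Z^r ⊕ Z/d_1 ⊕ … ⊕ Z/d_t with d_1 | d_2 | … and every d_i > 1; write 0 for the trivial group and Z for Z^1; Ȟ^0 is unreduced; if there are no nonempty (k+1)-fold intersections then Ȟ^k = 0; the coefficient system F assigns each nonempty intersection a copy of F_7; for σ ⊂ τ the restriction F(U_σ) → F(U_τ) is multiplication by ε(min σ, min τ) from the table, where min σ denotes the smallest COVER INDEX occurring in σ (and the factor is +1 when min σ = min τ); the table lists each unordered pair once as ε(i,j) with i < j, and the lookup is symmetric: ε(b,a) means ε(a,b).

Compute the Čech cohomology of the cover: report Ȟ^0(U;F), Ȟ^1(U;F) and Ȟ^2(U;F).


nerve of the cover:
  U12={f,i} U14={k} U15={h} U16={l} U23={a} U34={b,c} U56={e,j}
C dims 6,7; δ0: rk_F7 5
Ȟ^0 = (6 − 5) − 0 = 1, so Ȟ^0 ≅ Z/7
Ȟ^1 = (7 − 0) − 5 = 2, so Ȟ^1 ≅ Z/7 ⊕ Z/7
Ȟ^2 = (0 − 0) − 0 = 0, so Ȟ^2 ≅ 0

Ȟ^0(U;F) ≅ Z/7, Ȟ^1(U;F) ≅ Z/7 ⊕ Z/7, Ȟ^2(U;F) ≅ 0


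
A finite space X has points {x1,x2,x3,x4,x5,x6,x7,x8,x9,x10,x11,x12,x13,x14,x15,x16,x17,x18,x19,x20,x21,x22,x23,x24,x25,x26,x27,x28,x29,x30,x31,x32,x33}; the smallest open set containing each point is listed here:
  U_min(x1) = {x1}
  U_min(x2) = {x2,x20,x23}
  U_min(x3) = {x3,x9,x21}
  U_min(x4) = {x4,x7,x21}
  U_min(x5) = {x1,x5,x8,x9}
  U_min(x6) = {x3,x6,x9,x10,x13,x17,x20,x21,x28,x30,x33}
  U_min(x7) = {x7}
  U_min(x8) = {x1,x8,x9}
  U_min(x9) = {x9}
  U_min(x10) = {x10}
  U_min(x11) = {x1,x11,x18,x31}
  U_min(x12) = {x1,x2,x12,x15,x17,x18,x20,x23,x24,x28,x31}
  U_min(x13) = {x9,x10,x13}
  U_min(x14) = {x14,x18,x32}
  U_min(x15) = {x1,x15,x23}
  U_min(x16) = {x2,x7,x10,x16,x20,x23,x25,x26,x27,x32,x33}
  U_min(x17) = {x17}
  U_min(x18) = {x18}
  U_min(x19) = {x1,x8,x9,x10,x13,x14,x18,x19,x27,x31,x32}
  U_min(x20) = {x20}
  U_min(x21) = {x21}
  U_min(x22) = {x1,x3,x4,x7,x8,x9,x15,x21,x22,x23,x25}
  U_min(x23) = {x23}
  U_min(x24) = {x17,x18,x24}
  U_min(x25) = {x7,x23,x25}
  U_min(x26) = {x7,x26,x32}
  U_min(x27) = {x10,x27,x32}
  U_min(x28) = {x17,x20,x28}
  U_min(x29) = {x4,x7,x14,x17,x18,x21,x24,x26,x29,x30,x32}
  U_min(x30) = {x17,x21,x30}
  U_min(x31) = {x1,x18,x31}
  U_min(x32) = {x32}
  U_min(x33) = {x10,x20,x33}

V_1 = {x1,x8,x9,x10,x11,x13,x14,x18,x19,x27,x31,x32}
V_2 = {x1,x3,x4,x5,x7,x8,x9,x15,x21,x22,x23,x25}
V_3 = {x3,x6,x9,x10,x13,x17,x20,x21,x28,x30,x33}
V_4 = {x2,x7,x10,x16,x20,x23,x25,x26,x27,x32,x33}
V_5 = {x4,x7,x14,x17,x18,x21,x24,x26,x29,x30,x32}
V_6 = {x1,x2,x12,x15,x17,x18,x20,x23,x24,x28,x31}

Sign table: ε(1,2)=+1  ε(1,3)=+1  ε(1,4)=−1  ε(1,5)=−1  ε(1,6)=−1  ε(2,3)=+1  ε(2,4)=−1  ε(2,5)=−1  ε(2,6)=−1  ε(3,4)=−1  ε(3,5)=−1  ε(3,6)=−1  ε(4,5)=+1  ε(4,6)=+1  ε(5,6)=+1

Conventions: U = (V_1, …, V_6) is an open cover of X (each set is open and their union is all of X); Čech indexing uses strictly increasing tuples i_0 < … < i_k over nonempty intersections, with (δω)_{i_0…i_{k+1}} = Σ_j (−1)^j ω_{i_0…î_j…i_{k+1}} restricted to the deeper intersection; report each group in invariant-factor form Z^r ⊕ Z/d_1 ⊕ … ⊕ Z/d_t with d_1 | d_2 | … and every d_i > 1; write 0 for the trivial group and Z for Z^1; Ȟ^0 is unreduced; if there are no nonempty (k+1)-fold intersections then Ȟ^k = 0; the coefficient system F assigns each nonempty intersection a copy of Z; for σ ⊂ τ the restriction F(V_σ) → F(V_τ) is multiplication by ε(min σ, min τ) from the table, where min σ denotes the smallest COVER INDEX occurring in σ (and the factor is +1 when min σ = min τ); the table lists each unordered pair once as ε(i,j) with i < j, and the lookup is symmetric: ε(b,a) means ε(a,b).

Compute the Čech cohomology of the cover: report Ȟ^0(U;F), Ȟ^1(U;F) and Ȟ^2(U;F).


Ȟ^0 ≅ Z,  Ȟ^1 ≅ 0,  Ȟ^2 ≅ Z/2

cover nerve:
  V12={x1,x8,x9} V13={x9,x10,x13} V14={x10,x27,x32} V15={x14,x18,x32} V16={x1,x18,x31} V23={x3,x9,x21} V24={x7,x23,x25} V25={x4,x7,x21} V26={x1,x15,x23} V34={x10,x20,x33} V35={x17,x21,x30} V36={x17,x20,x28} V45={x7,x26,x32} V46={x2,x20,x23} V56={x17,x18,x24}
  V123={x9} V126={x1} V134={x10} V145={x32} V156={x18} V235={x21} V245={x7} V246={x23} V346={x20} V356={x17}
C dims 6,15,10; δ0: rk 5, SNF 1^5; δ1: rk 10, SNF 1^9·2
Ȟ^0: (6−5)−0=1 ⇒ Z
Ȟ^1: (15−10)−5=0 ⇒ 0
Ȟ^2: (10−0)−10=0 plus torsion [2] ⇒ Z/2


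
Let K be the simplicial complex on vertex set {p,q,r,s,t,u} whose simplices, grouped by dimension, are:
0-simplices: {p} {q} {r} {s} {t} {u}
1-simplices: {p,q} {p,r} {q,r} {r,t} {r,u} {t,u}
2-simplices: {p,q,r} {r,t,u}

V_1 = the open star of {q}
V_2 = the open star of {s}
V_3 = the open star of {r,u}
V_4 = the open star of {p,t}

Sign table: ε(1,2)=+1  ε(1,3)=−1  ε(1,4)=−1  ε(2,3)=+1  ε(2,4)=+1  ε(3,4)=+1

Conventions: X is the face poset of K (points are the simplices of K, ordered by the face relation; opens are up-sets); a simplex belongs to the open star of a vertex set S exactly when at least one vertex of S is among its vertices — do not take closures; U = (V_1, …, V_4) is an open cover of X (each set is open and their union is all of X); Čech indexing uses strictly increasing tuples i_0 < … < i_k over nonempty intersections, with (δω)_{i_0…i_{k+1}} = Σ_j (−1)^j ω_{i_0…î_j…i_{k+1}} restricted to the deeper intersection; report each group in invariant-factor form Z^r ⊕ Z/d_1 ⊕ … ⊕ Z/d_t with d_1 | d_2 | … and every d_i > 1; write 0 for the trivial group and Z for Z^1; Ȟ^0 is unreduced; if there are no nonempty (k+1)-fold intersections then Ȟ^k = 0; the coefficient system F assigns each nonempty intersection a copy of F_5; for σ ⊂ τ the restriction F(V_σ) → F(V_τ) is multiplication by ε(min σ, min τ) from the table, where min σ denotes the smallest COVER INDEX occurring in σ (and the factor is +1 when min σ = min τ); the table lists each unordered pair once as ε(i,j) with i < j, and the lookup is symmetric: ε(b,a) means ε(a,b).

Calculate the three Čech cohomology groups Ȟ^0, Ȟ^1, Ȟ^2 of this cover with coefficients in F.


nerve of the cover:
  V1={{q},{p,q},{q,r},{p,q,r}} V2={{s}} V3={{r},{u},{p,r},{q,r},{r,t},{r,u},{t,u},{p,q,r},{r,t,u}} V4={{p},{t},{p,q},{p,r},{r,t},{t,u},{p,q,r},{r,t,u}}
  V13={{q,r},{p,q,r}} V14={{p,q},{p,q,r}} V34={{p,r},{r,t},{t,u},{p,q,r},{r,t,u}}
  V134={{p,q,r}}
C dims 4,3,1; δ0: rk_F5 2; δ1: rk_F5 1
Ȟ^0 = (4 − 2) − 0 = 2, so Ȟ^0 ≅ Z/5 ⊕ Z/5
Ȟ^1 = (3 − 1) − 2 = 0, so Ȟ^1 ≅ 0
Ȟ^2 = (1 − 0) − 1 = 0, so Ȟ^2 ≅ 0

Ȟ^0 ≅ Z/5 ⊕ Z/5, Ȟ^1 ≅ 0, Ȟ^2 ≅ 0


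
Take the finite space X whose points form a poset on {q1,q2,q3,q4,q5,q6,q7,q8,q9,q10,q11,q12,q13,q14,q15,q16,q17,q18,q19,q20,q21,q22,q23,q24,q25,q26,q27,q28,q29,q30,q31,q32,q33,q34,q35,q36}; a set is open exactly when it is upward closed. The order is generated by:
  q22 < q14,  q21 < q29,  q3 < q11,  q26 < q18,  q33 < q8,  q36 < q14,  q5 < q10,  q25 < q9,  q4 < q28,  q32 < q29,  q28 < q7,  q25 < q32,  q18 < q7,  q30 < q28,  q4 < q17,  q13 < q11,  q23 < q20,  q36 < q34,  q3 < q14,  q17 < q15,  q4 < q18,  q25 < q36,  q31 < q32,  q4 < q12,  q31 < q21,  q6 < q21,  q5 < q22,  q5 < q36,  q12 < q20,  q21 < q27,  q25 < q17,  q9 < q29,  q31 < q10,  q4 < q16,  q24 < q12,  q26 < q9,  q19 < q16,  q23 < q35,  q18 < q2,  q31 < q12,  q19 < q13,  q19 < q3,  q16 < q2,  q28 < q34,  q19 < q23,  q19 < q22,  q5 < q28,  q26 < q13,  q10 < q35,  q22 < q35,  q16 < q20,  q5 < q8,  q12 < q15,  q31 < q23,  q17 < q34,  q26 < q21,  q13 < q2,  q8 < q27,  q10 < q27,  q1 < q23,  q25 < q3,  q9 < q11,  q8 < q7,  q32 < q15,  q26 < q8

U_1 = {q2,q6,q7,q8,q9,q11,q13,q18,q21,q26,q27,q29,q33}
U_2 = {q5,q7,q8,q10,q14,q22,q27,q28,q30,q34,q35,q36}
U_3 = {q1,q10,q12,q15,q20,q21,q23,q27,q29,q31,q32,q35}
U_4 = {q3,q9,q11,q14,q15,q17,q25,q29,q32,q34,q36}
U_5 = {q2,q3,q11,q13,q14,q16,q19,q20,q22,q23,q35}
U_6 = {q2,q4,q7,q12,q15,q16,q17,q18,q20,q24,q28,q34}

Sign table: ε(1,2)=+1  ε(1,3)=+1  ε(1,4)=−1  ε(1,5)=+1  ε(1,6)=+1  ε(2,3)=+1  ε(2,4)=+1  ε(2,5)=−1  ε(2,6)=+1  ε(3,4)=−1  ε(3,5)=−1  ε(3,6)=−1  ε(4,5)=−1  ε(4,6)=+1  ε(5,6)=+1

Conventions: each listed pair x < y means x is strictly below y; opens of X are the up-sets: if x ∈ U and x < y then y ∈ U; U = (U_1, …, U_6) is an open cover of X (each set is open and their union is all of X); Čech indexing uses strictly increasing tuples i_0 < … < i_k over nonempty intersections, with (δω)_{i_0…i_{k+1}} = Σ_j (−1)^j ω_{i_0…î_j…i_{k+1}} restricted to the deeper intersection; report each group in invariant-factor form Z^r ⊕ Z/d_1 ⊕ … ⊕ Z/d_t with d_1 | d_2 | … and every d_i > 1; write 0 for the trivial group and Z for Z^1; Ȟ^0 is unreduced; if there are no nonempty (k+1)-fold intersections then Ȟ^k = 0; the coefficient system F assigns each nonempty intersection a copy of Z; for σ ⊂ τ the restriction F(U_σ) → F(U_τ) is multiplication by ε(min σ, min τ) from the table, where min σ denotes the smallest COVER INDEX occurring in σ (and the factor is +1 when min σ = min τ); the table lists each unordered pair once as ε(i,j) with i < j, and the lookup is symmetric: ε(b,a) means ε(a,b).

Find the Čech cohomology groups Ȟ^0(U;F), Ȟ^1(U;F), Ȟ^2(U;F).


intersection data:
  U12={q7,q8,q27} U13={q21,q27,q29} U14={q9,q11,q29} U15={q2,q11,q13} U16={q2,q7,q18} U23={q10,q27,q35} U24={q14,q34,q36} U25={q14,q22,q35} U26={q7,q28,q34} U34={q15,q29,q32} U35={q20,q23,q35} U36={q12,q15,q20} U45={q3,q11,q14} U46={q15,q17,q34} U56={q2,q16,q20}
  U123={q27} U126={q7} U134={q29} U145={q11} U156={q2} U235={q35} U245={q14} U246={q34} U346={q15} U356={q20}
C dims 6,15,10; δ0: rk 6, SNF 1^5·2; δ1: rk 9, SNF 1^9
Ȟ^0 = (6 − 6) − 0 = 0, so Ȟ^0 ≅ 0
Ȟ^1 = (15 − 9) − 6 = 0 plus torsion [2], so Ȟ^1 ≅ Z/2
Ȟ^2 = (10 − 0) − 9 = 1, so Ȟ^2 ≅ Z

Ȟ^0(U;F) ≅ 0; Ȟ^1(U;F) ≅ Z/2; Ȟ^2(U;F) ≅ Z


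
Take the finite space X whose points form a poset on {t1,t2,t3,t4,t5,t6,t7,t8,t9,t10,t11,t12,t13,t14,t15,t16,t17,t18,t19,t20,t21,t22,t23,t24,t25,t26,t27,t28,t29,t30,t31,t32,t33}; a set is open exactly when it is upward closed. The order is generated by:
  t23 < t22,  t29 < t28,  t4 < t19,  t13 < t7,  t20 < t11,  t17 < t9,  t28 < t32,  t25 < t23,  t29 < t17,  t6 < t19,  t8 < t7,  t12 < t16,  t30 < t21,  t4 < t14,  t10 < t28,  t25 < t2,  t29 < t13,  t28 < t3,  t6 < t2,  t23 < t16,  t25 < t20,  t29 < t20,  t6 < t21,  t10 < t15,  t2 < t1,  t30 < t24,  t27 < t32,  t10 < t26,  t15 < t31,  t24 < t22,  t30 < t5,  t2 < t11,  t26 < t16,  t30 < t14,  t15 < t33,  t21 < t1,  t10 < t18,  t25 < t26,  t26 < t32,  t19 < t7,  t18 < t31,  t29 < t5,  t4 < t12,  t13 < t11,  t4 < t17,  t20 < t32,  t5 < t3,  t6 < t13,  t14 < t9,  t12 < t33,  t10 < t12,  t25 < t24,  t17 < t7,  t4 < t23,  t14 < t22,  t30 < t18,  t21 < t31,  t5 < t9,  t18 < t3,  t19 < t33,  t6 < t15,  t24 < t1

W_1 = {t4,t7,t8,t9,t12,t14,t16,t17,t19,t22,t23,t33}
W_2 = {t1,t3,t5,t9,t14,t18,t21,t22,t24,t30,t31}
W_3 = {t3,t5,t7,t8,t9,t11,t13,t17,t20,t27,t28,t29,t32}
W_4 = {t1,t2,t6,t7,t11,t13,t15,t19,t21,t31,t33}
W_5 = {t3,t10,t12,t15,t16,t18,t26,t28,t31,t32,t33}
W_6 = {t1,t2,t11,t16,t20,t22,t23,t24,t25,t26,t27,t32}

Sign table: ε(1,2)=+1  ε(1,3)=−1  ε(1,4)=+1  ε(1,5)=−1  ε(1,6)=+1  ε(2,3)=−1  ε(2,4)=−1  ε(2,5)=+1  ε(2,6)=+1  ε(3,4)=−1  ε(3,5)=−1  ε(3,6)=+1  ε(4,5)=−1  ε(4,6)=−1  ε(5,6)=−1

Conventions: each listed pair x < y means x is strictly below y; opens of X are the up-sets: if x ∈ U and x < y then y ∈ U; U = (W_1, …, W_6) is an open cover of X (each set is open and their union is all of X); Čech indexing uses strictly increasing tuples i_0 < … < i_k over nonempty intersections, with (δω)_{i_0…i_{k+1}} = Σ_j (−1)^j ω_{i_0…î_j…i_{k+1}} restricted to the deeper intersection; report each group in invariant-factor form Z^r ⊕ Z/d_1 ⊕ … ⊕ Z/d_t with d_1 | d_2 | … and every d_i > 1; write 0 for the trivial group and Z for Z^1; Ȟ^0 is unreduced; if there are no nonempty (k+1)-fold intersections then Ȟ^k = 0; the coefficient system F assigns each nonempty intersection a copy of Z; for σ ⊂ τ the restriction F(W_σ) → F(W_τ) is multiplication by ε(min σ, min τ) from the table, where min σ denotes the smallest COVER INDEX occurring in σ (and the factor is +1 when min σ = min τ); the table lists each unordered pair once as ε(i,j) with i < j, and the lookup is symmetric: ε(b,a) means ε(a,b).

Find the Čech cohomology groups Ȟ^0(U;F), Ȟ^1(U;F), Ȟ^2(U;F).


nonempty overlaps:
  W12={t9,t14,t22} W13={t7,t8,t9,t17} W14={t7,t19,t33} W15={t12,t16,t33} W16={t16,t22,t23} W23={t3,t5,t9} W24={t1,t21,t31} W25={t3,t18,t31} W26={t1,t22,t24} W34={t7,t11,t13} W35={t3,t28,t32} W36={t11,t20,t27,t32} W45={t15,t31,t33} W46={t1,t2,t11} W56={t16,t26,t32}
  W123={t9} W126={t22} W134={t7} W145={t33} W156={t16} W235={t3} W245={t31} W246={t1} W346={t11} W356={t32}
C dims 6,15,10; δ0: rk 6, SNF 1^5·2; δ1: rk 9, SNF 1^9
degree 0: 6−6−0 = 0 → Ȟ^0 ≅ 0
degree 1: 15−9−6 = 0 plus torsion [2] → Ȟ^1 ≅ Z/2
degree 2: 10−0−9 = 1 → Ȟ^2 ≅ Z

Ȟ^0(U;F) ≅ 0, Ȟ^1(U;F) ≅ Z/2, Ȟ^2(U;F) ≅ Z


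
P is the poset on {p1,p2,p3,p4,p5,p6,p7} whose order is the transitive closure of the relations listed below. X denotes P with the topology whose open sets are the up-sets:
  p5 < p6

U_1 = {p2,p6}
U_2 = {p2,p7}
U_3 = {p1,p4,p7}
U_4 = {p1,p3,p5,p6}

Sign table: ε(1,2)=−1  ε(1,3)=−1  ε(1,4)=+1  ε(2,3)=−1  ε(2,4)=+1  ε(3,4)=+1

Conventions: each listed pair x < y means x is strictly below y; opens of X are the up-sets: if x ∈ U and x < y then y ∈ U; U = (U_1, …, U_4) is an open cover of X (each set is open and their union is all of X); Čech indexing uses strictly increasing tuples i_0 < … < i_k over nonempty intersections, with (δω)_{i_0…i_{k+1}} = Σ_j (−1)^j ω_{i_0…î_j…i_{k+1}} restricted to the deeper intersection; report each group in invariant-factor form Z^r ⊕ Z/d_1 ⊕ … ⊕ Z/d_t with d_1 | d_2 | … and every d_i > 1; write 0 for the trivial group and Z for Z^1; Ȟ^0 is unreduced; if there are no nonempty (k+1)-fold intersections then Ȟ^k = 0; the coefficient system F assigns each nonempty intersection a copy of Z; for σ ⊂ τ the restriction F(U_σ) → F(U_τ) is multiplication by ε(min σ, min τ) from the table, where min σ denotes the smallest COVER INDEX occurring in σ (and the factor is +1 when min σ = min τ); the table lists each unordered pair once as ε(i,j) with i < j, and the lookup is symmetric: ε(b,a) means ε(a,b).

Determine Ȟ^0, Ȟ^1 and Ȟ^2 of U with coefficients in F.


nonempty intersections:
  U12={p2} U14={p6} U23={p7} U34={p1}
C dims 4,4; δ0: rk 3, SNF 1^3
Ȟ^0: (4−3)−0=1 ⇒ Z
Ȟ^1: (4−0)−3=1 ⇒ Z
Ȟ^2: (0−0)−0=0 ⇒ 0

Ȟ^0 ≅ Z, Ȟ^1 ≅ Z, Ȟ^2 ≅ 0


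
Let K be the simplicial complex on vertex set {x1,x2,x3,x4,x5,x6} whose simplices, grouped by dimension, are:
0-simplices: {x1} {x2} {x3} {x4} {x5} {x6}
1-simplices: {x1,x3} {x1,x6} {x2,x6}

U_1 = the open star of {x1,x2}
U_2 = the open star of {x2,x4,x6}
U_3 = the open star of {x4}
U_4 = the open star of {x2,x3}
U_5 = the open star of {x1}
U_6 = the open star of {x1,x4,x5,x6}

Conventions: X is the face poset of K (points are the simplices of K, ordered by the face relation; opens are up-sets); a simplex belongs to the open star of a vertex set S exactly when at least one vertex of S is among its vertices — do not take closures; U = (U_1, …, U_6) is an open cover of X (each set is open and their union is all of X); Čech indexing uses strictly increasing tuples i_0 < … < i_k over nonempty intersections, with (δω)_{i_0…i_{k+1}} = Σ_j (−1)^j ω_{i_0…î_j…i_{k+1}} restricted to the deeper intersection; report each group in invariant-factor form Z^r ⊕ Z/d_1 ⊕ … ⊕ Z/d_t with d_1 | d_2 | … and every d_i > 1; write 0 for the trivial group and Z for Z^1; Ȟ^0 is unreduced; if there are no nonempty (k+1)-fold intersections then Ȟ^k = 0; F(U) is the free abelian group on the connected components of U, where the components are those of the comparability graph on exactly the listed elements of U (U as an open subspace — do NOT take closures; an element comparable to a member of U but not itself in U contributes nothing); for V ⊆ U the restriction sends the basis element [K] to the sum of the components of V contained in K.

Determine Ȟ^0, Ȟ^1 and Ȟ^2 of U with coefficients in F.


nonempty intersections:
  U1={{x1},{x2},{x1,x3},{x1,x6},{x2,x6}} U2={{x2},{x4},{x6},{x1,x6},{x2,x6}} U3={{x4}} U4={{x2},{x3},{x1,x3},{x2,x6}} U5={{x1},{x1,x3},{x1,x6}} U6={{x1},{x4},{x5},{x6},{x1,x3},{x1,x6},{x2,x6}}
  U12={{x2},{x1,x6},{x2,x6}} U14={{x2},{x1,x3},{x2,x6}} U15={{x1},{x1,x3},{x1,x6}} U16={{x1},{x1,x3},{x1,x6},{x2,x6}} U23={{x4}} U24={{x2},{x2,x6}} U25={{x1,x6}} U26={{x4},{x6},{x1,x6},{x2,x6}} U36={{x4}} U45={{x1,x3}} U46={{x1,x3},{x2,x6}} U56={{x1},{x1,x3},{x1,x6}}
  U124={{x2},{x2,x6}} U125={{x1,x6}} U126={{x1,x6},{x2,x6}} U145={{x1,x3}} U146={{x1,x3},{x2,x6}} U156={{x1},{x1,x3},{x1,x6}} U236={{x4}} U246={{x2,x6}} U256={{x1,x6}} U456={{x1,x3}}
  U1246={{x2,x6}} U1256={{x1,x6}} U1456={{x1,x3}}
components per intersection:
  U1: {{x1},{x1,x3},{x1,x6}} {{x2},{x2,x6}}
  U2: {{x2},{x6},{x1,x6},{x2,x6}} {{x4}}
  U3: {{x4}}
  U4: {{x2},{x2,x6}} {{x3},{x1,x3}}
  U5: {{x1},{x1,x3},{x1,x6}}
  U6: {{x1},{x6},{x1,x3},{x1,x6},{x2,x6}} {{x4}} {{x5}}
  U12: {{x2},{x2,x6}} {{x1,x6}}
  U14: {{x2},{x2,x6}} {{x1,x3}}
  U15: {{x1},{x1,x3},{x1,x6}}
  U16: {{x1},{x1,x3},{x1,x6}} {{x2,x6}}
  U23: {{x4}}
  U24: {{x2},{x2,x6}}
  U25: {{x1,x6}}
  U26: {{x4}} {{x6},{x1,x6},{x2,x6}}
  U36: {{x4}}
  U45: {{x1,x3}}
  U46: {{x1,x3}} {{x2,x6}}
  U56: {{x1},{x1,x3},{x1,x6}}
  U124: {{x2},{x2,x6}}
  U125: {{x1,x6}}
  U126: {{x1,x6}} {{x2,x6}}
  U145: {{x1,x3}}
  U146: {{x1,x3}} {{x2,x6}}
  U156: {{x1},{x1,x3},{x1,x6}}
  U236: {{x4}}
  U246: {{x2,x6}}
  U256: {{x1,x6}}
  U456: {{x1,x3}}
  U1246: {{x2,x6}}
  U1256: {{x1,x6}}
  U1456: {{x1,x3}}
C dims 11,17,12,3; δ0: rk 8, SNF 1^8; δ1: rk 9, SNF 1^9; δ2: rk 3, SNF 1^3
Ȟ^0: (11−8)−0=3 ⇒ Z^3
Ȟ^1: (17−9)−8=0 ⇒ 0
Ȟ^2: (12−3)−9=0 ⇒ 0

Ȟ^0(U;F) ≅ Z^3, Ȟ^1(U;F) ≅ 0 and Ȟ^2(U;F) ≅ 0


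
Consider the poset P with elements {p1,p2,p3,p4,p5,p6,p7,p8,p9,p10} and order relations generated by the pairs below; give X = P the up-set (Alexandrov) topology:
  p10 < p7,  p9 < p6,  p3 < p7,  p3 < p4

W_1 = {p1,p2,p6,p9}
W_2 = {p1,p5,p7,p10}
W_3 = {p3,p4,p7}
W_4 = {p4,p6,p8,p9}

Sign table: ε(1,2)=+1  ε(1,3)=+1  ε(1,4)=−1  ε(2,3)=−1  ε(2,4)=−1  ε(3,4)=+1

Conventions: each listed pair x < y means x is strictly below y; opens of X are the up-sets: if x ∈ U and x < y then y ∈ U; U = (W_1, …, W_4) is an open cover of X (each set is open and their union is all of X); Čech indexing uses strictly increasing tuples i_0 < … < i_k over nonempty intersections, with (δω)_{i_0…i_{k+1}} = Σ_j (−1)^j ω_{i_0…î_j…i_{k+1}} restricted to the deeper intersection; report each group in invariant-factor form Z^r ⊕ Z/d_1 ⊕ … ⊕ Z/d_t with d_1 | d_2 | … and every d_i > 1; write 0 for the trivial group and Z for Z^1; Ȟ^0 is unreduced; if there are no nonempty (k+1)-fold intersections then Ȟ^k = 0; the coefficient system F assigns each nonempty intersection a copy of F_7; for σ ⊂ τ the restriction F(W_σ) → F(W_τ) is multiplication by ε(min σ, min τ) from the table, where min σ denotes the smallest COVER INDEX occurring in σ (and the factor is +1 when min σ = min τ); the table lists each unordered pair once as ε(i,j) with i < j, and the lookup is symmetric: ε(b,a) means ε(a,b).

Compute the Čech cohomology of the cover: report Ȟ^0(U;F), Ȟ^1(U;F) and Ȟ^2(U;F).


Ȟ^0 = Z/7; Ȟ^1 = Z/7; Ȟ^2 = 0

nerve of the cover:
  W12={p1} W14={p6,p9} W23={p7} W34={p4}
C dims 4,4; δ0: rk_F7 3
Ȟ^0 = (4 − 3) − 0 = 1, so Ȟ^0 ≅ Z/7
Ȟ^1 = (4 − 0) − 3 = 1, so Ȟ^1 ≅ Z/7
Ȟ^2 = (0 − 0) − 0 = 0, so Ȟ^2 ≅ 0
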